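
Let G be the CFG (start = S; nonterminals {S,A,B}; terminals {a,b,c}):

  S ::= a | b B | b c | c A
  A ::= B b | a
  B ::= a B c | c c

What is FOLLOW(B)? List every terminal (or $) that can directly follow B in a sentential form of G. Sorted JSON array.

Compute FIRST by fixpoint:
[1]
  A via A→a: +{a}
  B via B→a B c: +{a}
  B via B→c c: +{c}
  S via S→a: +{a}
  S via S→b B: +{b}
  S via S→c A: +{c}
  FIRST(S)={a,b,c}  FIRST(A)={a}  FIRST(B)={a,c}
[2]
  A via A→B b: +{c}
  FIRST(S)={a,b,c}  FIRST(A)={a,c}  FIRST(B)={a,c}
[3] — fixpoint
  FIRST(S)={a,b,c}  FIRST(A)={a,c}  FIRST(B)={a,c}

Compute FOLLOW by fixpoint:
initialize: $ ∈ FOLLOW(S)
round 1:
  A→B b: FOLLOW(B) ⊇ FIRST(b) = {b}; new: +{b}
  B→a B c: FOLLOW(B) ⊇ FIRST(c) = {c}; new: +{c}
  S→b B: FOLLOW(B) ⊇ FOLLOW(S) ⊇ {$}; new: +{$}
  S→c A: FOLLOW(A) ⊇ FOLLOW(S) ⊇ {$}; new: +{$}
  FOLLOW[S]={$}  FOLLOW[A]={$}  FOLLOW[B]={$,b,c}
round 2: done
  FOLLOW[S]={$}  FOLLOW[A]={$}  FOLLOW[B]={$,b,c}

FOLLOW(B) = ["$", "b", "c"]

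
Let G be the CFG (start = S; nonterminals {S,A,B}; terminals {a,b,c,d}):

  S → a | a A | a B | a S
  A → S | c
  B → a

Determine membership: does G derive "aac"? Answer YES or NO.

CNF form of G:
  S -> T0 A | T0 B | T0 S | a
  A -> T0 A | T0 B | T0 S | a | c
  B -> a
  T0 -> a

Fill CYK table bottom-up:
  T[0,0] 'a' = {A,B,S,T0}  orig:{A,B,S}
  T[1,1] 'a' = {A,B,S,T0}  orig:{A,B,S}
  T[2,2] 'c' = {A}
  T[0,1] 'aa' = {A,S}
  T[1,2] 'ac' = {A,S}
  T[0,2] 'aac' = {A,S}

S ∈ T[0,2] ⇒ YES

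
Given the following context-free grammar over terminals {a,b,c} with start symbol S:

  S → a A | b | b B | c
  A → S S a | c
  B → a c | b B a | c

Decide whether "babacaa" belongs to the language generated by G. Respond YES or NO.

Convert to CNF:
  S -> T0 A | T2 B | b | c
  A -> S X3 | c
  B -> T0 T1 | T2 X4 | c
  T0 -> a
  T1 -> c
  T2 -> b
  X3 -> S T0
  X4 -> B T0

CYK fill:
  cell(0,0) b: {S,T2}  orig:{S}
  cell(1,1) a: {T0}  orig:{}
  cell(2,2) b: {S,T2}  orig:{S}
  cell(3,3) a: {T0}  orig:{}
  cell(4,4) c: {A,B,S,T1}  orig:{A,B,S}
  cell(5,5) a: {T0}  orig:{}
  cell(6,6) a: {T0}  orig:{}
  cell(0,1) ba: {X3}  orig:{}
  cell(1,2) ab: ∅
  cell(2,3) ba: {X3}  orig:{}
  cell(3,4) ac: {B,S}
  cell(4,5) ca: {X3,X4}  orig:{}
  cell(5,6) aa: ∅
  cell(0,2) bab: ∅
  cell(1,3) aba: ∅
  cell(2,4) bac: {S}
  cell(3,5) aca: {X3,X4}  orig:{}
  cell(4,6) caa: ∅
  cell(0,3) baba: ∅
  cell(1,4) abac: ∅
  cell(2,5) baca: {A,B,X3}  orig:{A,B}
  cell(3,6) acaa: ∅
  cell(0,4) babac: ∅
  cell(1,5) abaca: {S}
  cell(2,6) bacaa: {X4}  orig:{}
  cell(0,5) babaca: ∅
  cell(1,6) abacaa: {X3}  orig:{}
  cell(0,6) babacaa: {A}

S ∉ T[0,6] ⇒ NO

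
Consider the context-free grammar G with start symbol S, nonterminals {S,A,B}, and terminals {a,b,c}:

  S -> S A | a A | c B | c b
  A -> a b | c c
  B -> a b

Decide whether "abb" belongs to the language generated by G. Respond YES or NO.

Convert to CNF:
  S -> S A | T0 A | T2 B | T2 T1
  A -> T0 T1 | T2 T2
  B -> T0 T1
  T0 -> a
  T1 -> b
  T2 -> c

Fill CYK table bottom-up:
  [0..0]={T0}  "a"  orig:{}
  [1..1]={T1}  "b"  orig:{}
  [2..2]={T1}  "b"  orig:{}
  [0..1]={A,B}  "ab"
  [1..2]=∅  "bb"
  [0..2]=∅  "abb"

S ∉ T[0,2] ⇒ NO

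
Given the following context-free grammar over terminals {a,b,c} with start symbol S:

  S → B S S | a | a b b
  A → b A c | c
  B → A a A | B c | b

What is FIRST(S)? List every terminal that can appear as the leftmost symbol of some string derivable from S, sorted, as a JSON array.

FIRST sets, iterate to fixpoint:
[1]
  A via A→b A c: +{b}
  A via A→c: +{c}
  B via B→A a A: +{b,c}
  S via S→B S S: +{b,c}
  S via S→a: +{a}
  S: {a,b,c}  A: {b,c}  B: {b,c}
[2] — fixpoint
  S: {a,b,c}  A: {b,c}  B: {b,c}

FIRST(S) = ["a", "b", "c"]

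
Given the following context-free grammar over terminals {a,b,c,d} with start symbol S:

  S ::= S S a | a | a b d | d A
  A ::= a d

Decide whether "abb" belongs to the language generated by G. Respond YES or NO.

Convert to CNF:
  S -> S X3 | T0 X4 | T1 A | a
  A -> T0 T1
  T0 -> a
  T1 -> d
  T2 -> b
  X3 -> S T0
  X4 -> T2 T1

Fill CYK table bottom-up:
  cell(0,0) a: {S,T0}  orig:{S}
  cell(1,1) b: {T2}  orig:{}
  cell(2,2) b: {T2}  orig:{}
  cell(0,1) ab: ∅
  cell(1,2) bb: ∅
  cell(0,2) abb: ∅

S ∉ T[0,2] ⇒ NO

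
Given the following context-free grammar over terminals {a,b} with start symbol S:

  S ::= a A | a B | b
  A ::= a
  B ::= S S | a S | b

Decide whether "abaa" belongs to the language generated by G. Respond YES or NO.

Convert to CNF:
  S -> T0 A | T0 B | b
  A -> a
  B -> S S | T0 S | b
  T0 -> a

CYK fill:
  cell(0,0) a: {A,T0}  orig:{A}
  cell(1,1) b: {B,S}
  cell(2,2) a: {A,T0}  orig:{A}
  cell(3,3) a: {A,T0}  orig:{A}
  cell(0,1) ab: {B,S}
  cell(1,2) ba: ∅
  cell(2,3) aa: {S}
  cell(0,2) aba: ∅
  cell(1,3) baa: {B}
  cell(0,3) abaa: {B,S}

S ∈ T[0,3] ⇒ YES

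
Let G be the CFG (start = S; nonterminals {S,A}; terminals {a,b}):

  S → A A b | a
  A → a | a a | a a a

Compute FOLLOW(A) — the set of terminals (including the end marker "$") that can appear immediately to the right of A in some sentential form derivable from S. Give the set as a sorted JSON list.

FIRST iteration:
round 1:
  A via A→a: +{a}
  S via S→A A b: +{a}
  FIRST(S)={a}  FIRST(A)={a}
round 2: — fixpoint
  FIRST(S)={a}  FIRST(A)={a}

FOLLOW sets:
seed FOLLOW(S) with $
round 1:
  S→A A b: FOLLOW(A) ⊇ FIRST(A) = {a}; new: +{a}
  S→A A b: FOLLOW(A) ⊇ FIRST(b) = {b}; new: +{b}
  FOLLOW[S]={$}  FOLLOW[A]={a,b}
round 2: — fixpoint
  FOLLOW[S]={$}  FOLLOW[A]={a,b}

FOLLOW(A) = ["a", "b"]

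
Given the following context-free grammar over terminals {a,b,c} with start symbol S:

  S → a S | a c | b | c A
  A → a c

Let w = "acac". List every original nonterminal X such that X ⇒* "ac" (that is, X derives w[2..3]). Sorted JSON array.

Convert to CNF:
  S -> T0 S | T0 T1 | T1 A | b
  A -> T0 T1
  T0 -> a
  T1 -> c

Fill CYK table bottom-up — only the sub-triangle for w[2..3]:
  T[2,2] 'a' = {T0}  orig:{}
  T[3,3] 'c' = {T1}  orig:{}
  T[2,3] 'ac' = {A,S}

Original NTs in T[2,3] deriving "ac": ["A", "S"]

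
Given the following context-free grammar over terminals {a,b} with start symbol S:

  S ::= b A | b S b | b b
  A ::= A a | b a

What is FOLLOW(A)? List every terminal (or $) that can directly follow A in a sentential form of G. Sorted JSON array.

FIRST sets, iterate to fixpoint:
round 1:
  A via A→b a: +{b}
  S via S→b A: +{b}
  FIRST[S]={b}  FIRST[A]={b}
round 2: (stable)
  FIRST[S]={b}  FIRST[A]={b}

Compute FOLLOW by fixpoint:
seed FOLLOW(S) with $
round 1:
  A→A a: FOLLOW(A) ⊇ FIRST(a) = {a}; new: +{a}
  S→b A: FOLLOW(A) ⊇ FOLLOW(S) ⊇ {$}; new: +{$}
  S→b S b: FOLLOW(S) ⊇ FIRST(b) = {b}; new: +{b}
  S: {$,b}  A: {$,a}
round 2:
  S→b A: FOLLOW(A) ⊇ FOLLOW(S) ⊇ {$,b}; new: +{b}
  S: {$,b}  A: {$,a,b}
round 3: — fixpoint
  S: {$,b}  A: {$,a,b}

FOLLOW(A) = ["$", "a", "b"]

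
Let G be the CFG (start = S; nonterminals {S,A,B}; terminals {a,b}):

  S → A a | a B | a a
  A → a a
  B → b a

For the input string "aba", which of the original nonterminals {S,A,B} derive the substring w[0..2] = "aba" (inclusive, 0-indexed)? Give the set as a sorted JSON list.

CNF form of G:
  S -> A T0 | T0 B | T0 T0
  A -> T0 T0
  B -> T1 T0
  T0 -> a
  T1 -> b

CYK fill, restricted to cells inside w[0..2]:
  T[0,0] 'a' = {T0}  orig:{}
  T[1,1] 'b' = {T1}  orig:{}
  T[2,2] 'a' = {T0}  orig:{}
  T[0,1] 'ab' = ∅
  T[1,2] 'ba' = {B}
  T[0,2] 'aba' = {S}

Original NTs in T[0,2] deriving "aba": ["S"]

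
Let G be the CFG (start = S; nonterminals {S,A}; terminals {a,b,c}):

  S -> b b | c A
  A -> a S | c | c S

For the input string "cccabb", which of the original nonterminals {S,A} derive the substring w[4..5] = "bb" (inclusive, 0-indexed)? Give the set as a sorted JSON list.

CNF form of G:
  S -> T1 A | T2 T2
  A -> T0 S | T1 S | c
  T0 -> a
  T1 -> c
  T2 -> b

CYK table (by increasing span), restricted to cells inside w[4..5]:
  cell(4,4) b: {T2}  orig:{}
  cell(5,5) b: {T2}  orig:{}
  cell(4,5) bb: {S}

Original NTs in T[4,5] deriving "bb": ["S"]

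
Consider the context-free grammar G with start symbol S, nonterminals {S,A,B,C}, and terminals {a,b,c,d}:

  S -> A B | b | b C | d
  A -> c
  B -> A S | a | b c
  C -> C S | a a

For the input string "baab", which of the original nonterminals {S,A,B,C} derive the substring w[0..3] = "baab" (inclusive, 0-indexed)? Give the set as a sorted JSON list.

Convert to CNF:
  S -> A B | T0 C | b | d
  A -> c
  B -> A S | T0 T1 | a
  C -> C S | T2 T2
  T0 -> b
  T1 -> c
  T2 -> a

Fill CYK table bottom-up, restricted to cells inside w[0..3]:
  T[0,0] 'b' = {S,T0}  orig:{S}
  T[1,1] 'a' = {B,T2}  orig:{B}
  T[2,2] 'a' = {B,T2}  orig:{B}
  T[3,3] 'b' = {S,T0}  orig:{S}
  T[0,1] 'ba' = ∅
  T[1,2] 'aa' = {C}
  T[2,3] 'ab' = ∅
  T[0,2] 'baa' = {S}
  T[1,3] 'aab' = {C}
  T[0,3] 'baab' = {S}

Original NTs in T[0,3] deriving "baab": ["S"]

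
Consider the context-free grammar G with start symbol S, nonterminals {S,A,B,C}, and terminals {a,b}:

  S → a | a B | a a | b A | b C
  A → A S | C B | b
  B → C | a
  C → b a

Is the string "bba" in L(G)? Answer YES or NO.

Convert to CNF:
  S -> T0 A | T0 C | T1 B | T1 T1 | a
  A -> A S | C B | b
  B -> T0 T1 | a
  C -> T0 T1
  T0 -> b
  T1 -> a

CYK fill:
  T[0,0] 'b' = {A,T0}  orig:{A}
  T[1,1] 'b' = {A,T0}  orig:{A}
  T[2,2] 'a' = {B,S,T1}  orig:{B,S}
  T[0,1] 'bb' = {S}
  T[1,2] 'ba' = {A,B,C}
  T[0,2] 'bba' = {S}

S ∈ T[0,2] ⇒ YES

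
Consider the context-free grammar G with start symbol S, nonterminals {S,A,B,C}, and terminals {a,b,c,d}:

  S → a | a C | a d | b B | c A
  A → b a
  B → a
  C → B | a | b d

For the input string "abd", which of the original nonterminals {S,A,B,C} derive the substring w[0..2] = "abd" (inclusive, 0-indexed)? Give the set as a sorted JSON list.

CNF form of G:
  S -> T0 B | T1 C | T1 T2 | T3 A | a
  A -> T0 T1
  B -> a
  C -> T0 T2 | a
  T0 -> b
  T1 -> a
  T2 -> d
  T3 -> c

CYK fill, restricted to cells inside w[0..2]:
  cell(0,0) a: {B,C,S,T1}  orig:{B,C,S}
  cell(1,1) b: {T0}  orig:{}
  cell(2,2) d: {T2}  orig:{}
  cell(0,1) ab: ∅
  cell(1,2) bd: {C}
  cell(0,2) abd: {S}

Original NTs in T[0,2] deriving "abd": ["S"]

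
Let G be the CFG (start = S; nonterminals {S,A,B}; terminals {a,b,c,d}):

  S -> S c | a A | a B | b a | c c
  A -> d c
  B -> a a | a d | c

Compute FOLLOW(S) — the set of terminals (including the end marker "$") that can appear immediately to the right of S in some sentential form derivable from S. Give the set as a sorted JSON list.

Compute FIRST by fixpoint:
pass 1:
  A via A→d c: +{d}
  B via B→a a: +{a}
  B via B→c: +{c}
  S via S→a A: +{a}
  S via S→b a: +{b}
  S via S→c c: +{c}
  S: {a,b,c}  A: {d}  B: {a,c}
pass 2: — fixpoint
  S: {a,b,c}  A: {d}  B: {a,c}

FOLLOW iteration:
FOLLOW(S) := {$}
pass 1:
  S→S c: FOLLOW(S) ⊇ FIRST(c) = {c}; new: +{c}
  S→a A: FOLLOW(A) ⊇ FOLLOW(S) ⊇ {$,c}; new: +{$,c}
  S→a B: FOLLOW(B) ⊇ FOLLOW(S) ⊇ {$,c}; new: +{$,c}
  FOLLOW(S)={$,c}  FOLLOW(A)={$,c}  FOLLOW(B)={$,c}
pass 2: done
  FOLLOW(S)={$,c}  FOLLOW(A)={$,c}  FOLLOW(B)={$,c}

FOLLOW(S) = ["$", "c"]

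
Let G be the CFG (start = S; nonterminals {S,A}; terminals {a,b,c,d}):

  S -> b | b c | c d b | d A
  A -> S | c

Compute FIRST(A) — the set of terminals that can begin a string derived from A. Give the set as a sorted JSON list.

FIRST iteration:
pass 1:
  A via A→c: +{c}
  S via S→b: +{b}
  S via S→c d b: +{c}
  S via S→d A: +{d}
  S: {b,c,d}  A: {c}
pass 2:
  A via A→S: +{b,d}
  S: {b,c,d}  A: {b,c,d}
pass 3: — fixpoint
  S: {b,c,d}  A: {b,c,d}

FIRST(A) = ["b", "c", "d"]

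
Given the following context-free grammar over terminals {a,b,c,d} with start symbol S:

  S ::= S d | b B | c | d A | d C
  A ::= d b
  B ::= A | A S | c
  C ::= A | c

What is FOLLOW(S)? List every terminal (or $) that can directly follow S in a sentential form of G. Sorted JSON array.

FIRST sets, iterate to fixpoint:
pass 1:
  A via A→d b: +{d}
  B via B→A: +{d}
  B via B→c: +{c}
  C via C→A: +{d}
  C via C→c: +{c}
  S via S→b B: +{b}
  S via S→c: +{c}
  S via S→d A: +{d}
  FIRST(S)={b,c,d}  FIRST(A)={d}  FIRST(B)={c,d}  FIRST(C)={c,d}
pass 2: done
  FIRST(S)={b,c,d}  FIRST(A)={d}  FIRST(B)={c,d}  FIRST(C)={c,d}

FOLLOW sets:
initialize: $ ∈ FOLLOW(S)
pass 1:
  B→A S: FOLLOW(A) ⊇ FIRST(S) = {b,c,d}; new: +{b,c,d}
  S→S d: FOLLOW(S) ⊇ FIRST(d) = {d}; new: +{d}
  S→b B: FOLLOW(B) ⊇ FOLLOW(S) ⊇ {$,d}; new: +{$,d}
  S→d A: FOLLOW(A) ⊇ FOLLOW(S) ⊇ {$,d}; new: +{$}
  S→d C: FOLLOW(C) ⊇ FOLLOW(S) ⊇ {$,d}; new: +{$,d}
  FOLLOW(S)={$,d}  FOLLOW(A)={$,b,c,d}  FOLLOW(B)={$,d}  FOLLOW(C)={$,d}
pass 2: done
  FOLLOW(S)={$,d}  FOLLOW(A)={$,b,c,d}  FOLLOW(B)={$,d}  FOLLOW(C)={$,d}

FOLLOW(S) = ["$", "d"]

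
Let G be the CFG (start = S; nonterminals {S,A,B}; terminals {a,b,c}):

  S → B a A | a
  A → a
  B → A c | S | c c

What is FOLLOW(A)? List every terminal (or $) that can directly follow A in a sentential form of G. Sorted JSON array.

FIRST iteration:
[1]
  A via A→a: +{a}
  B via B→A c: +{a}
  B via B→c c: +{c}
  S via S→B a A: +{a,c}
  FIRST(S)={a,c}  FIRST(A)={a}  FIRST(B)={a,c}
[2] done
  FIRST(S)={a,c}  FIRST(A)={a}  FIRST(B)={a,c}

FOLLOW iteration:
initialize: $ ∈ FOLLOW(S)
round 1:
  B→A c: FOLLOW(A) ⊇ FIRST(c) = {c}; new: +{c}
  S→B a A: FOLLOW(B) ⊇ FIRST(a) = {a}; new: +{a}
  S→B a A: FOLLOW(A) ⊇ FOLLOW(S) ⊇ {$}; new: +{$}
  FOLLOW[S]={$}  FOLLOW[A]={$,c}  FOLLOW[B]={a}
round 2:
  B→S: FOLLOW(S) ⊇ FOLLOW(B) ⊇ {a}; new: +{a}
  S→B a A: FOLLOW(A) ⊇ FOLLOW(S) ⊇ {$,a}; new: +{a}
  FOLLOW[S]={$,a}  FOLLOW[A]={$,a,c}  FOLLOW[B]={a}
round 3: — fixpoint
  FOLLOW[S]={$,a}  FOLLOW[A]={$,a,c}  FOLLOW[B]={a}

FOLLOW(A) = ["$", "a", "c"]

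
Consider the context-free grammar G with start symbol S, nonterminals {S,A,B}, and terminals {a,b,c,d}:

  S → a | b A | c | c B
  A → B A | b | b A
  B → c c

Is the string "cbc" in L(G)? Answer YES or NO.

CNF form of G:
  S -> T0 A | T1 B | a | c
  A -> B A | T0 A | b
  B -> T1 T1
  T0 -> b
  T1 -> c

Fill CYK table bottom-up:
  [0..0]={S,T1}  "c"  orig:{S}
  [1..1]={A,T0}  "b"  orig:{A}
  [2..2]={S,T1}  "c"  orig:{S}
  [0..1]=∅  "cb"
  [1..2]=∅  "bc"
  [0..2]=∅  "cbc"

S ∉ T[0,2] ⇒ NO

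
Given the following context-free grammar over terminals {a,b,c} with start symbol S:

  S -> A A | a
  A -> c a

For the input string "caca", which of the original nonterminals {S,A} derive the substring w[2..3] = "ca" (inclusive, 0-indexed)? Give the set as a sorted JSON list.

CNF form of G:
  S -> A A | a
  A -> T0 T1
  T0 -> c
  T1 -> a

Fill CYK table bottom-up — only the sub-triangle for w[2..3]:
  cell(2,2) c: {T0}  orig:{}
  cell(3,3) a: {S,T1}  orig:{S}
  cell(2,3) ca: {A}

Original NTs in T[2,3] deriving "ca": ["A"]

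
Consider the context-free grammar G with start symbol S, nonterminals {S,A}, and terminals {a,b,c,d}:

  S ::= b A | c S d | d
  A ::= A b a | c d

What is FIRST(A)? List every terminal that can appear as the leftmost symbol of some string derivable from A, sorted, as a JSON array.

FIRST sets, iterate to fixpoint:
round 1:
  A via A→c d: +{c}
  S via S→b A: +{b}
  S via S→c S d: +{c}
  S via S→d: +{d}
  FIRST[S]={b,c,d}  FIRST[A]={c}
round 2: (stable)
  FIRST[S]={b,c,d}  FIRST[A]={c}

FIRST(A) = ["c"]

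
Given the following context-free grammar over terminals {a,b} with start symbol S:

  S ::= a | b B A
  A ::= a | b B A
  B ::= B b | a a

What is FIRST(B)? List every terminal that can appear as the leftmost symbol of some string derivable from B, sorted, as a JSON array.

FIRST iteration:
iter 1:
  A via A→a: +{a}
  A via A→b B A: +{b}
  B via B→a a: +{a}
  S via S→a: +{a}
  S via S→b B A: +{b}
  FIRST(S)={a,b}  FIRST(A)={a,b}  FIRST(B)={a}
iter 2: — fixpoint
  FIRST(S)={a,b}  FIRST(A)={a,b}  FIRST(B)={a}

FIRST(B) = ["a"]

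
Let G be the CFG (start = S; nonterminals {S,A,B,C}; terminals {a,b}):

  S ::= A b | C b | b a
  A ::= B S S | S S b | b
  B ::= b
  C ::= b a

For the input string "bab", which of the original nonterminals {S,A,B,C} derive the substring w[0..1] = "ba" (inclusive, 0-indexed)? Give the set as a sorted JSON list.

CNF form of G:
  S -> A T0 | C T0 | T0 T1
  A -> B X2 | S X3 | b
  B -> b
  C -> T0 T1
  T0 -> b
  T1 -> a
  X2 -> S S
  X3 -> S T0

Fill CYK table bottom-up — only the sub-triangle for w[0..1]:
  T[0,0] 'b' = {A,B,T0}  orig:{A,B}
  T[1,1] 'a' = {T1}  orig:{}
  T[0,1] 'ba' = {C,S}

Original NTs in T[0,1] deriving "ba": ["C", "S"]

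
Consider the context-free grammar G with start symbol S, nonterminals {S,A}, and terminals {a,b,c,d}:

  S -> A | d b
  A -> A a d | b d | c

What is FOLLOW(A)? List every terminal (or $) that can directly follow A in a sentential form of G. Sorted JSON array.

Compute FIRST by fixpoint:
pass 1:
  A via A→b d: +{b}
  A via A→c: +{c}
  S via S→A: +{b,c}
  S via S→d b: +{d}
  FIRST[S]={b,c,d}  FIRST[A]={b,c}
pass 2: (stable)
  FIRST[S]={b,c,d}  FIRST[A]={b,c}

Compute FOLLOW by fixpoint:
FOLLOW(S) := {$}
iter 1:
  A→A a d: FOLLOW(A) ⊇ FIRST(a) = {a}; new: +{a}
  S→A: FOLLOW(A) ⊇ FOLLOW(S) ⊇ {$}; new: +{$}
  FOLLOW(S)={$}  FOLLOW(A)={$,a}
iter 2: done
  FOLLOW(S)={$}  FOLLOW(A)={$,a}

FOLLOW(A) = ["$", "a"]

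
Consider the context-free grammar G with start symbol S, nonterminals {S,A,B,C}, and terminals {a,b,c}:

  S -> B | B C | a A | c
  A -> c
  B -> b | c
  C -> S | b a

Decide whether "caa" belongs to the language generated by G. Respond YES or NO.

CNF form of G:
  S -> B C | T0 A | b | c
  A -> c
  B -> b | c
  C -> B C | T0 A | T1 T0 | b | c
  T0 -> a
  T1 -> b

CYK table (by increasing span):
  [0..0]={A,B,C,S}  "c"
  [1..1]={T0}  "a"  orig:{}
  [2..2]={T0}  "a"  orig:{}
  [0..1]=∅  "ca"
  [1..2]=∅  "aa"
  [0..2]=∅  "caa"

S ∉ T[0,2] ⇒ NO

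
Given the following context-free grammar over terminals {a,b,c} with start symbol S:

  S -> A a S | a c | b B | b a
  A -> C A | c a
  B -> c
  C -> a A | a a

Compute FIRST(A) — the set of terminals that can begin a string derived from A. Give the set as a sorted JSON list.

FIRST iteration:
[1]
  A via A→c a: +{c}
  B via B→c: +{c}
  C via C→a A: +{a}
  S via S→A a S: +{c}
  S via S→a c: +{a}
  S via S→b B: +{b}
  FIRST[S]={a,b,c}  FIRST[A]={c}  FIRST[B]={c}  FIRST[C]={a}
[2]
  A via A→C A: +{a}
  FIRST[S]={a,b,c}  FIRST[A]={a,c}  FIRST[B]={c}  FIRST[C]={a}
[3] — fixpoint
  FIRST[S]={a,b,c}  FIRST[A]={a,c}  FIRST[B]={c}  FIRST[C]={a}

FIRST(A) = ["a", "c"]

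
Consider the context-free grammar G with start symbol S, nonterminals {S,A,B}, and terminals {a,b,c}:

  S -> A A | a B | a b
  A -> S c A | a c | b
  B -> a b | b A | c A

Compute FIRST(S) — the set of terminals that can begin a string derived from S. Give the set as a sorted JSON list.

FIRST iteration:
[1]
  A via A→a c: +{a}
  A via A→b: +{b}
  B via B→a b: +{a}
  B via B→b A: +{b}
  B via B→c A: +{c}
  S via S→A A: +{a,b}
  FIRST[S]={a,b}  FIRST[A]={a,b}  FIRST[B]={a,b,c}
[2] done
  FIRST[S]={a,b}  FIRST[A]={a,b}  FIRST[B]={a,b,c}

FIRST(S) = ["a", "b"]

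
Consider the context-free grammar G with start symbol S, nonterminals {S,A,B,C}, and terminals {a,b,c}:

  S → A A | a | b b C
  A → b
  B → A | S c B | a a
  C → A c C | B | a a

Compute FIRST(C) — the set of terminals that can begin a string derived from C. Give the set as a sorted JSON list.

Compute FIRST by fixpoint:
iter 1:
  A via A→b: +{b}
  B via B→A: +{b}
  B via B→a a: +{a}
  C via C→A c C: +{b}
  C via C→B: +{a}
  S via S→A A: +{b}
  S via S→a: +{a}
  S: {a,b}  A: {b}  B: {a,b}  C: {a,b}
iter 2: (no change)
  S: {a,b}  A: {b}  B: {a,b}  C: {a,b}

FIRST(C) = ["a", "b"]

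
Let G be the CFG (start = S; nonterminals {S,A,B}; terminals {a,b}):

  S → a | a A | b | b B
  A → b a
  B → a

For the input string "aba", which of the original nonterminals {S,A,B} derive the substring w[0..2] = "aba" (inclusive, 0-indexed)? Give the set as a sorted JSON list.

CNF form of G:
  S -> T0 B | T1 A | a | b
  A -> T0 T1
  B -> a
  T0 -> b
  T1 -> a

Fill CYK table bottom-up — only the sub-triangle for w[0..2]:
  cell(0,0) a: {B,S,T1}  orig:{B,S}
  cell(1,1) b: {S,T0}  orig:{S}
  cell(2,2) a: {B,S,T1}  orig:{B,S}
  cell(0,1) ab: ∅
  cell(1,2) ba: {A,S}
  cell(0,2) aba: {S}

Original NTs in T[0,2] deriving "aba": ["S"]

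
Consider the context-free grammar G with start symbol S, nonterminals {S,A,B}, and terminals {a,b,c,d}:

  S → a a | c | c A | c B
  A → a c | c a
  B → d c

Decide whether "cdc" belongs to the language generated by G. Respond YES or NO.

Convert to CNF:
  S -> T0 T0 | T1 A | T1 B | c
  A -> T0 T1 | T1 T0
  B -> T2 T1
  T0 -> a
  T1 -> c
  T2 -> d

CYK table (by increasing span):
  T[0,0] 'c' = {S,T1}  orig:{S}
  T[1,1] 'd' = {T2}  orig:{}
  T[2,2] 'c' = {S,T1}  orig:{S}
  T[0,1] 'cd' = ∅
  T[1,2] 'dc' = {B}
  T[0,2] 'cdc' = {S}

S ∈ T[0,2] ⇒ YES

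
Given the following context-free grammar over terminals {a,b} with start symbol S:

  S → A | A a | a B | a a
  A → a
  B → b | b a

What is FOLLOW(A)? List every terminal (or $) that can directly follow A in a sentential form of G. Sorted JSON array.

FIRST sets, iterate to fixpoint:
iter 1:
  A via A→a: +{a}
  B via B→b: +{b}
  S via S→A: +{a}
  FIRST(S)={a}  FIRST(A)={a}  FIRST(B)={b}
iter 2: — fixpoint
  FIRST(S)={a}  FIRST(A)={a}  FIRST(B)={b}

FOLLOW sets:
seed FOLLOW(S) with $
[1]
  S→A: FOLLOW(A) ⊇ FOLLOW(S) ⊇ {$}; new: +{$}
  S→A a: FOLLOW(A) ⊇ FIRST(a) = {a}; new: +{a}
  S→a B: FOLLOW(B) ⊇ FOLLOW(S) ⊇ {$}; new: +{$}
  FOLLOW(S)={$}  FOLLOW(A)={$,a}  FOLLOW(B)={$}
[2] (no change)
  FOLLOW(S)={$}  FOLLOW(A)={$,a}  FOLLOW(B)={$}

FOLLOW(A) = ["$", "a"]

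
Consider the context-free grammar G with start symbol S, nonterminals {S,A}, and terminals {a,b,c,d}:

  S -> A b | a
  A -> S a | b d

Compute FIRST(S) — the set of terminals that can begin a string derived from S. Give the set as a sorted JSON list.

FIRST iteration:
pass 1:
  A via A→b d: +{b}
  S via S→A b: +{b}
  S via S→a: +{a}
  FIRST(S)={a,b}  FIRST(A)={b}
pass 2:
  A via A→S a: +{a}
  FIRST(S)={a,b}  FIRST(A)={a,b}
pass 3: (no change)
  FIRST(S)={a,b}  FIRST(A)={a,b}

FIRST(S) = ["a", "b"]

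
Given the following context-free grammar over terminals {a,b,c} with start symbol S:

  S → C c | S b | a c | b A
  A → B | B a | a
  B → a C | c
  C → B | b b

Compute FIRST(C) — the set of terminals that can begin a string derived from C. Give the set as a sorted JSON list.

Compute FIRST by fixpoint:
iter 1:
  A via A→a: +{a}
  B via B→a C: +{a}
  B via B→c: +{c}
  C via C→B: +{a,c}
  C via C→b b: +{b}
  S via S→C c: +{a,b,c}
  FIRST[S]={a,b,c}  FIRST[A]={a}  FIRST[B]={a,c}  FIRST[C]={a,b,c}
iter 2:
  A via A→B: +{c}
  FIRST[S]={a,b,c}  FIRST[A]={a,c}  FIRST[B]={a,c}  FIRST[C]={a,b,c}
iter 3: (stable)
  FIRST[S]={a,b,c}  FIRST[A]={a,c}  FIRST[B]={a,c}  FIRST[C]={a,b,c}

FIRST(C) = ["a", "b", "c"]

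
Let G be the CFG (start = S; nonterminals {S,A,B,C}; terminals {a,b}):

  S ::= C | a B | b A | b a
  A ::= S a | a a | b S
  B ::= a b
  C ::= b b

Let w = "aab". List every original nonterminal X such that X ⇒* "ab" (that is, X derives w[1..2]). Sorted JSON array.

Convert to CNF:
  S -> T0 B | T1 A | T1 T0 | T1 T1
  A -> S T0 | T0 T0 | T1 S
  B -> T0 T1
  C -> T1 T1
  T0 -> a
  T1 -> b

CYK fill — only the sub-triangle for w[1..2]:
  T[1,1] 'a' = {T0}  orig:{}
  T[2,2] 'b' = {T1}  orig:{}
  T[1,2] 'ab' = {B}

Original NTs in T[1,2] deriving "ab": ["B"]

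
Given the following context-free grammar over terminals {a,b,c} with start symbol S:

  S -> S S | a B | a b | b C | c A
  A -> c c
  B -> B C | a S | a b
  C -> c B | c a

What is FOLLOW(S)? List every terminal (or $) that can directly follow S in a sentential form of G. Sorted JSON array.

Compute FIRST by fixpoint:
pass 1:
  A via A→c c: +{c}
  B via B→a S: +{a}
  C via C→c B: +{c}
  S via S→a B: +{a}
  S via S→b C: +{b}
  S via S→c A: +{c}
  FIRST[S]={a,b,c}  FIRST[A]={c}  FIRST[B]={a}  FIRST[C]={c}
pass 2: done
  FIRST[S]={a,b,c}  FIRST[A]={c}  FIRST[B]={a}  FIRST[C]={c}

Compute FOLLOW by fixpoint:
seed FOLLOW(S) with $
pass 1:
  B→B C: FOLLOW(B) ⊇ FIRST(C) = {c}; new: +{c}
  B→B C: FOLLOW(C) ⊇ FOLLOW(B) ⊇ {c}; new: +{c}
  B→a S: FOLLOW(S) ⊇ FOLLOW(B) ⊇ {c}; new: +{c}
  S→S S: FOLLOW(S) ⊇ FIRST(S) = {a,b,c}; new: +{a,b}
  S→a B: FOLLOW(B) ⊇ FOLLOW(S) ⊇ {$,a,b,c}; new: +{$,a,b}
  S→b C: FOLLOW(C) ⊇ FOLLOW(S) ⊇ {$,a,b,c}; new: +{$,a,b}
  S→c A: FOLLOW(A) ⊇ FOLLOW(S) ⊇ {$,a,b,c}; new: +{$,a,b,c}
  S: {$,a,b,c}  A: {$,a,b,c}  B: {$,a,b,c}  C: {$,a,b,c}
pass 2: (no change)
  S: {$,a,b,c}  A: {$,a,b,c}  B: {$,a,b,c}  C: {$,a,b,c}

FOLLOW(S) = ["$", "a", "b", "c"]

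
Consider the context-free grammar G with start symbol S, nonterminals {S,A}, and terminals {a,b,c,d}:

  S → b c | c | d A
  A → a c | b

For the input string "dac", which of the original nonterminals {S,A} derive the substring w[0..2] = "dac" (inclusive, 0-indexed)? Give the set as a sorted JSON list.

CNF form of G:
  S -> T2 T1 | T3 A | c
  A -> T0 T1 | b
  T0 -> a
  T1 -> c
  T2 -> b
  T3 -> d

Fill CYK table bottom-up (cells [i..j] with 0 ≤ i ≤ j ≤ 2 only):
  [0..0]={T3}  "d"  orig:{}
  [1..1]={T0}  "a"  orig:{}
  [2..2]={S,T1}  "c"  orig:{S}
  [0..1]=∅  "da"
  [1..2]={A}  "ac"
  [0..2]={S}  "dac"

Original NTs in T[0,2] deriving "dac": ["S"]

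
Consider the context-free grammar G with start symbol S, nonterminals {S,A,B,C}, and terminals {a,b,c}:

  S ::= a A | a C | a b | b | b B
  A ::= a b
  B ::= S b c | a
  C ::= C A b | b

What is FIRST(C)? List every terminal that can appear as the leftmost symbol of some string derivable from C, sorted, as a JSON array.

Compute FIRST by fixpoint:
pass 1:
  A via A→a b: +{a}
  B via B→a: +{a}
  C via C→b: +{b}
  S via S→a A: +{a}
  S via S→b: +{b}
  S: {a,b}  A: {a}  B: {a}  C: {b}
pass 2:
  B via B→S b c: +{b}
  S: {a,b}  A: {a}  B: {a,b}  C: {b}
pass 3: done
  S: {a,b}  A: {a}  B: {a,b}  C: {b}

FIRST(C) = ["b"]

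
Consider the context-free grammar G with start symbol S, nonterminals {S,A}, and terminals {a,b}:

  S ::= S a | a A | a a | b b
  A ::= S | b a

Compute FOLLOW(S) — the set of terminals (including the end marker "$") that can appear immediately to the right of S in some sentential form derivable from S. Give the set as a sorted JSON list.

FIRST sets, iterate to fixpoint:
[1]
  A via A→b a: +{b}
  S via S→a A: +{a}
  S via S→b b: +{b}
  FIRST[S]={a,b}  FIRST[A]={b}
[2]
  A via A→S: +{a}
  FIRST[S]={a,b}  FIRST[A]={a,b}
[3] (stable)
  FIRST[S]={a,b}  FIRST[A]={a,b}

FOLLOW iteration:
seed FOLLOW(S) with $
[1]
  S→S a: FOLLOW(S) ⊇ FIRST(a) = {a}; new: +{a}
  S→a A: FOLLOW(A) ⊇ FOLLOW(S) ⊇ {$,a}; new: +{$,a}
  S: {$,a}  A: {$,a}
[2] (stable)
  S: {$,a}  A: {$,a}

FOLLOW(S) = ["$", "a"]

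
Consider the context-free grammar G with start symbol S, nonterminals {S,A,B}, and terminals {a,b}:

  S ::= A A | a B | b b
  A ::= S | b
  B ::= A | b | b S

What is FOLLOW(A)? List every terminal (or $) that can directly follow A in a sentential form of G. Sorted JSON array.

FIRST iteration:
round 1:
  A via A→b: +{b}
  B via B→A: +{b}
  S via S→A A: +{b}
  S via S→a B: +{a}
  FIRST(S)={a,b}  FIRST(A)={b}  FIRST(B)={b}
round 2:
  A via A→S: +{a}
  B via B→A: +{a}
  FIRST(S)={a,b}  FIRST(A)={a,b}  FIRST(B)={a,b}
round 3: done
  FIRST(S)={a,b}  FIRST(A)={a,b}  FIRST(B)={a,b}

FOLLOW sets:
FOLLOW(S) := {$}
round 1:
  S→A A: FOLLOW(A) ⊇ FIRST(A) = {a,b}; new: +{a,b}
  S→A A: FOLLOW(A) ⊇ FOLLOW(S) ⊇ {$}; new: +{$}
  S→a B: FOLLOW(B) ⊇ FOLLOW(S) ⊇ {$}; new: +{$}
  FOLLOW[S]={$}  FOLLOW[A]={$,a,b}  FOLLOW[B]={$}
round 2:
  A→S: FOLLOW(S) ⊇ FOLLOW(A) ⊇ {$,a,b}; new: +{a,b}
  S→a B: FOLLOW(B) ⊇ FOLLOW(S) ⊇ {$,a,b}; new: +{a,b}
  FOLLOW[S]={$,a,b}  FOLLOW[A]={$,a,b}  FOLLOW[B]={$,a,b}
round 3: (stable)
  FOLLOW[S]={$,a,b}  FOLLOW[A]={$,a,b}  FOLLOW[B]={$,a,b}

FOLLOW(A) = ["$", "a", "b"]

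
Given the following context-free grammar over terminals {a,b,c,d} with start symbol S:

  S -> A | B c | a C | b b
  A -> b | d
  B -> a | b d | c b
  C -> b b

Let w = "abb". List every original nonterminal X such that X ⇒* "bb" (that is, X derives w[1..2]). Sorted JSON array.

CNF form of G:
  S -> B T2 | T0 T0 | T3 C | b | d
  A -> b | d
  B -> T0 T1 | T2 T0 | a
  C -> T0 T0
  T0 -> b
  T1 -> d
  T2 -> c
  T3 -> a

CYK table (by increasing span) — only the sub-triangle for w[1..2]:
  cell(1,1) b: {A,S,T0}  orig:{A,S}
  cell(2,2) b: {A,S,T0}  orig:{A,S}
  cell(1,2) bb: {C,S}

Original NTs in T[1,2] deriving "bb": ["C", "S"]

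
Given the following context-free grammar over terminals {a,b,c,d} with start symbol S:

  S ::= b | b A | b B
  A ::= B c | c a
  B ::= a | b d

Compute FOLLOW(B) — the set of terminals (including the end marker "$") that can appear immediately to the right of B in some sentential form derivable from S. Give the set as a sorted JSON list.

Compute FIRST by fixpoint:
iter 1:
  A via A→c a: +{c}
  B via B→a: +{a}
  B via B→b d: +{b}
  S via S→b: +{b}
  FIRST(S)={b}  FIRST(A)={c}  FIRST(B)={a,b}
iter 2:
  A via A→B c: +{a,b}
  FIRST(S)={b}  FIRST(A)={a,b,c}  FIRST(B)={a,b}
iter 3: (no change)
  FIRST(S)={b}  FIRST(A)={a,b,c}  FIRST(B)={a,b}

Compute FOLLOW by fixpoint:
FOLLOW(S) := {$}
round 1:
  A→B c: FOLLOW(B) ⊇ FIRST(c) = {c}; new: +{c}
  S→b A: FOLLOW(A) ⊇ FOLLOW(S) ⊇ {$}; new: +{$}
  S→b B: FOLLOW(B) ⊇ FOLLOW(S) ⊇ {$}; new: +{$}
  S: {$}  A: {$}  B: {$,c}
round 2: (no change)
  S: {$}  A: {$}  B: {$,c}

FOLLOW(B) = ["$", "c"]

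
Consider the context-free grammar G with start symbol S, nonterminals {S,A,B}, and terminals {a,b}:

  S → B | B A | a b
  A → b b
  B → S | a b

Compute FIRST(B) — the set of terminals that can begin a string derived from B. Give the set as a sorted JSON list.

FIRST sets, iterate to fixpoint:
[1]
  A via A→b b: +{b}
  B via B→a b: +{a}
  S via S→B: +{a}
  FIRST(S)={a}  FIRST(A)={b}  FIRST(B)={a}
[2] — fixpoint
  FIRST(S)={a}  FIRST(A)={b}  FIRST(B)={a}

FIRST(B) = ["a"]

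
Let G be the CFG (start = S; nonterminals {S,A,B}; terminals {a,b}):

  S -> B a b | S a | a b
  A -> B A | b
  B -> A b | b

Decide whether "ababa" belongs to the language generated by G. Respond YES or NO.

Convert to CNF:
  S -> B X2 | S T1 | T1 T0
  A -> B A | b
  B -> A T0 | b
  T0 -> b
  T1 -> a
  X2 -> T1 T0

Fill CYK table bottom-up:
  T[0,0] 'a' = {T1}  orig:{}
  T[1,1] 'b' = {A,B,T0}  orig:{A,B}
  T[2,2] 'a' = {T1}  orig:{}
  T[3,3] 'b' = {A,B,T0}  orig:{A,B}
  T[4,4] 'a' = {T1}  orig:{}
  T[0,1] 'ab' = {S,X2}  orig:{S}
  T[1,2] 'ba' = ∅
  T[2,3] 'ab' = {S,X2}  orig:{S}
  T[3,4] 'ba' = ∅
  T[0,2] 'aba' = {S}
  T[1,3] 'bab' = {S}
  T[2,4] 'aba' = {S}
  T[0,3] 'abab' = ∅
  T[1,4] 'baba' = {S}
  T[0,4] 'ababa' = ∅

S ∉ T[0,4] ⇒ NO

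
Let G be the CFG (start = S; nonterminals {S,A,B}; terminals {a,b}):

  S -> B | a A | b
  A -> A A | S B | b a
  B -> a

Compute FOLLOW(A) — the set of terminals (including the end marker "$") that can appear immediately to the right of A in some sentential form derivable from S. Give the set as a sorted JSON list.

FIRST sets, iterate to fixpoint:
iter 1:
  A via A→b a: +{b}
  B via B→a: +{a}
  S via S→B: +{a}
  S via S→b: +{b}
  FIRST(S)={a,b}  FIRST(A)={b}  FIRST(B)={a}
iter 2:
  A via A→S B: +{a}
  FIRST(S)={a,b}  FIRST(A)={a,b}  FIRST(B)={a}
iter 3: done
  FIRST(S)={a,b}  FIRST(A)={a,b}  FIRST(B)={a}

FOLLOW sets:
initialize: $ ∈ FOLLOW(S)
iter 1:
  A→A A: FOLLOW(A) ⊇ FIRST(A) = {a,b}; new: +{a,b}
  A→S B: FOLLOW(S) ⊇ FIRST(B) = {a}; new: +{a}
  A→S B: FOLLOW(B) ⊇ FOLLOW(A) ⊇ {a,b}; new: +{a,b}
  S→B: FOLLOW(B) ⊇ FOLLOW(S) ⊇ {$,a}; new: +{$}
  S→a A: FOLLOW(A) ⊇ FOLLOW(S) ⊇ {$,a}; new: +{$}
  FOLLOW[S]={$,a}  FOLLOW[A]={$,a,b}  FOLLOW[B]={$,a,b}
iter 2: — fixpoint
  FOLLOW[S]={$,a}  FOLLOW[A]={$,a,b}  FOLLOW[B]={$,a,b}

FOLLOW(A) = ["$", "a", "b"]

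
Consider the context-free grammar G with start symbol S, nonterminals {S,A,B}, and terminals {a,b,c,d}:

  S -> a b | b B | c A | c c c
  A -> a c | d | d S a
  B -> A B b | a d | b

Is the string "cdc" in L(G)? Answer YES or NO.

CNF form of G:
  S -> T0 T3 | T1 A | T1 X6 | T3 B
  A -> T0 T1 | T2 X4 | d
  B -> A X5 | T0 T2 | b
  T0 -> a
  T1 -> c
  T2 -> d
  T3 -> b
  X4 -> S T0
  X5 -> B T3
  X6 -> T1 T1

Fill CYK table bottom-up:
  cell(0,0) c: {T1}  orig:{}
  cell(1,1) d: {A,T2}  orig:{A}
  cell(2,2) c: {T1}  orig:{}
  cell(0,1) cd: {S}
  cell(1,2) dc: ∅
  cell(0,2) cdc: ∅

S ∉ T[0,2] ⇒ NO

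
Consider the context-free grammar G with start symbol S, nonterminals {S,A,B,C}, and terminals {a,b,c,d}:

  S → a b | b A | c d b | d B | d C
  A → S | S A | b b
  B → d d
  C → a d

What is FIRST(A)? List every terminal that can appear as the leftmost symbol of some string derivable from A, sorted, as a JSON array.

Compute FIRST by fixpoint:
[1]
  A via A→b b: +{b}
  B via B→d d: +{d}
  C via C→a d: +{a}
  S via S→a b: +{a}
  S via S→b A: +{b}
  S via S→c d b: +{c}
  S via S→d B: +{d}
  FIRST(S)={a,b,c,d}  FIRST(A)={b}  FIRST(B)={d}  FIRST(C)={a}
[2]
  A via A→S: +{a,c,d}
  FIRST(S)={a,b,c,d}  FIRST(A)={a,b,c,d}  FIRST(B)={d}  FIRST(C)={a}
[3] done
  FIRST(S)={a,b,c,d}  FIRST(A)={a,b,c,d}  FIRST(B)={d}  FIRST(C)={a}

FIRST(A) = ["a", "b", "c", "d"]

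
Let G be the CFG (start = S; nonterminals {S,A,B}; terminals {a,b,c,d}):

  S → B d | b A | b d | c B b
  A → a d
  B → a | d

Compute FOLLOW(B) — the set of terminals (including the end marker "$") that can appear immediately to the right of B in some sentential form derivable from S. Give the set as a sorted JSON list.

FIRST iteration:
[1]
  A via A→a d: +{a}
  B via B→a: +{a}
  B via B→d: +{d}
  S via S→B d: +{a,d}
  S via S→b A: +{b}
  S via S→c B b: +{c}
  S: {a,b,c,d}  A: {a}  B: {a,d}
[2] (stable)
  S: {a,b,c,d}  A: {a}  B: {a,d}

FOLLOW iteration:
initialize: $ ∈ FOLLOW(S)
iter 1:
  S→B d: FOLLOW(B) ⊇ FIRST(d) = {d}; new: +{d}
  S→b A: FOLLOW(A) ⊇ FOLLOW(S) ⊇ {$}; new: +{$}
  S→c B b: FOLLOW(B) ⊇ FIRST(b) = {b}; new: +{b}
  FOLLOW[S]={$}  FOLLOW[A]={$}  FOLLOW[B]={b,d}
iter 2: — fixpoint
  FOLLOW[S]={$}  FOLLOW[A]={$}  FOLLOW[B]={b,d}

FOLLOW(B) = ["b", "d"]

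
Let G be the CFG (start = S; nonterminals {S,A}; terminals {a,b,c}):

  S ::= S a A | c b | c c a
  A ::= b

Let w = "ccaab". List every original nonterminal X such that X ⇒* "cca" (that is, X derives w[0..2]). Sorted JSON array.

CNF form of G:
  S -> S X3 | T1 T2 | T1 X4
  A -> b
  T0 -> a
  T1 -> c
  T2 -> b
  X3 -> T0 A
  X4 -> T1 T0

CYK table (by increasing span) (cells [i..j] with 0 ≤ i ≤ j ≤ 2 only):
  cell(0,0) c: {T1}  orig:{}
  cell(1,1) c: {T1}  orig:{}
  cell(2,2) a: {T0}  orig:{}
  cell(0,1) cc: ∅
  cell(1,2) ca: {X4}  orig:{}
  cell(0,2) cca: {S}

Original NTs in T[0,2] deriving "cca": ["S"]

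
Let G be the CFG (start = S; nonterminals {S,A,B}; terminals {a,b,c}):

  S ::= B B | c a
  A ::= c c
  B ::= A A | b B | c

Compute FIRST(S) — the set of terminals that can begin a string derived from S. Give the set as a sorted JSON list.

FIRST iteration:
[1]
  A via A→c c: +{c}
  B via B→A A: +{c}
  B via B→b B: +{b}
  S via S→B B: +{b,c}
  FIRST(S)={b,c}  FIRST(A)={c}  FIRST(B)={b,c}
[2] (stable)
  FIRST(S)={b,c}  FIRST(A)={c}  FIRST(B)={b,c}

FIRST(S) = ["b", "c"]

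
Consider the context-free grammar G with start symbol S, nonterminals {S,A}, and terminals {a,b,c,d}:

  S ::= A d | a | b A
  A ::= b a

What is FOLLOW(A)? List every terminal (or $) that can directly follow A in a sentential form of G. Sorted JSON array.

FIRST iteration:
[1]
  A via A→b a: +{b}
  S via S→A d: +{b}
  S via S→a: +{a}
  FIRST(S)={a,b}  FIRST(A)={b}
[2] (stable)
  FIRST(S)={a,b}  FIRST(A)={b}

FOLLOW iteration:
seed FOLLOW(S) with $
pass 1:
  S→A d: FOLLOW(A) ⊇ FIRST(d) = {d}; new: +{d}
  S→b A: FOLLOW(A) ⊇ FOLLOW(S) ⊇ {$}; new: +{$}
  FOLLOW(S)={$}  FOLLOW(A)={$,d}
pass 2: (no change)
  FOLLOW(S)={$}  FOLLOW(A)={$,d}

FOLLOW(A) = ["$", "d"]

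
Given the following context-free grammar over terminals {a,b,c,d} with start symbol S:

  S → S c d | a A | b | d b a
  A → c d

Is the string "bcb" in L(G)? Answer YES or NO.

CNF form of G:
  S -> S X4 | T1 X5 | T2 A | b
  A -> T0 T1
  T0 -> c
  T1 -> d
  T2 -> a
  T3 -> b
  X4 -> T0 T1
  X5 -> T3 T2

Fill CYK table bottom-up:
  T[0,0] 'b' = {S,T3}  orig:{S}
  T[1,1] 'c' = {T0}  orig:{}
  T[2,2] 'b' = {S,T3}  orig:{S}
  T[0,1] 'bc' = ∅
  T[1,2] 'cb' = ∅
  T[0,2] 'bcb' = ∅

S ∉ T[0,2] ⇒ NO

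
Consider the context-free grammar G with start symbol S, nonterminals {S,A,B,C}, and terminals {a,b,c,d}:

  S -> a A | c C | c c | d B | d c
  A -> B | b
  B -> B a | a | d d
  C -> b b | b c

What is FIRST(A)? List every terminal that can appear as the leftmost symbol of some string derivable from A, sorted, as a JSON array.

FIRST iteration:
iter 1:
  A via A→b: +{b}
  B via B→a: +{a}
  B via B→d d: +{d}
  C via C→b b: +{b}
  S via S→a A: +{a}
  S via S→c C: +{c}
  S via S→d B: +{d}
  FIRST[S]={a,c,d}  FIRST[A]={b}  FIRST[B]={a,d}  FIRST[C]={b}
iter 2:
  A via A→B: +{a,d}
  FIRST[S]={a,c,d}  FIRST[A]={a,b,d}  FIRST[B]={a,d}  FIRST[C]={b}
iter 3: — fixpoint
  FIRST[S]={a,c,d}  FIRST[A]={a,b,d}  FIRST[B]={a,d}  FIRST[C]={b}

FIRST(A) = ["a", "b", "d"]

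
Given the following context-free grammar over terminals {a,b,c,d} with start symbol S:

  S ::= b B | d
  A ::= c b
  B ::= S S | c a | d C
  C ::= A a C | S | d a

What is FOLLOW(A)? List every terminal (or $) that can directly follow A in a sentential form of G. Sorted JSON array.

Compute FIRST by fixpoint:
pass 1:
  A via A→c b: +{c}
  B via B→c a: +{c}
  B via B→d C: +{d}
  C via C→A a C: +{c}
  C via C→d a: +{d}
  S via S→b B: +{b}
  S via S→d: +{d}
  FIRST[S]={b,d}  FIRST[A]={c}  FIRST[B]={c,d}  FIRST[C]={c,d}
pass 2:
  B via B→S S: +{b}
  C via C→S: +{b}
  FIRST[S]={b,d}  FIRST[A]={c}  FIRST[B]={b,c,d}  FIRST[C]={b,c,d}
pass 3: done
  FIRST[S]={b,d}  FIRST[A]={c}  FIRST[B]={b,c,d}  FIRST[C]={b,c,d}

FOLLOW sets:
seed FOLLOW(S) with $
round 1:
  B→S S: FOLLOW(S) ⊇ FIRST(S) = {b,d}; new: +{b,d}
  C→A a C: FOLLOW(A) ⊇ FIRST(a) = {a}; new: +{a}
  S→b B: FOLLOW(B) ⊇ FOLLOW(S) ⊇ {$,b,d}; new: +{$,b,d}
  FOLLOW(S)={$,b,d}  FOLLOW(A)={a}  FOLLOW(B)={$,b,d}  FOLLOW(C)={}
round 2:
  B→d C: FOLLOW(C) ⊇ FOLLOW(B) ⊇ {$,b,d}; new: +{$,b,d}
  FOLLOW(S)={$,b,d}  FOLLOW(A)={a}  FOLLOW(B)={$,b,d}  FOLLOW(C)={$,b,d}
round 3: (no change)
  FOLLOW(S)={$,b,d}  FOLLOW(A)={a}  FOLLOW(B)={$,b,d}  FOLLOW(C)={$,b,d}

FOLLOW(A) = ["a"]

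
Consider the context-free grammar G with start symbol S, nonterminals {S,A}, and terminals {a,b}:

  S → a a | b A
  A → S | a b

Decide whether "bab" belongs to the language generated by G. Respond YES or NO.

Convert to CNF:
  S -> T0 T0 | T1 A
  A -> T0 T0 | T0 T1 | T1 A
  T0 -> a
  T1 -> b

CYK table (by increasing span):
  cell(0,0) b: {T1}  orig:{}
  cell(1,1) a: {T0}  orig:{}
  cell(2,2) b: {T1}  orig:{}
  cell(0,1) ba: ∅
  cell(1,2) ab: {A}
  cell(0,2) bab: {A,S}

S ∈ T[0,2] ⇒ YES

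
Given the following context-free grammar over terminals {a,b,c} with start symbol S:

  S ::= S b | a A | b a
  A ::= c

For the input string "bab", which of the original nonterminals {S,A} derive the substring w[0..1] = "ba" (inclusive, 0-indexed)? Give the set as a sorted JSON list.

CNF form of G:
  S -> S T0 | T0 T1 | T1 A
  A -> c
  T0 -> b
  T1 -> a

CYK fill — only the sub-triangle for w[0..1]:
  cell(0,0) b: {T0}  orig:{}
  cell(1,1) a: {T1}  orig:{}
  cell(0,1) ba: {S}

Original NTs in T[0,1] deriving "ba": ["S"]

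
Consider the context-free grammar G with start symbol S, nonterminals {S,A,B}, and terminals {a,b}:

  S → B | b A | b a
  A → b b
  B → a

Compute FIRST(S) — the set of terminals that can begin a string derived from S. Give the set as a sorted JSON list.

Compute FIRST by fixpoint:
round 1:
  A via A→b b: +{b}
  B via B→a: +{a}
  S via S→B: +{a}
  S via S→b A: +{b}
  FIRST(S)={a,b}  FIRST(A)={b}  FIRST(B)={a}
round 2: (stable)
  FIRST(S)={a,b}  FIRST(A)={b}  FIRST(B)={a}

FIRST(S) = ["a", "b"]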